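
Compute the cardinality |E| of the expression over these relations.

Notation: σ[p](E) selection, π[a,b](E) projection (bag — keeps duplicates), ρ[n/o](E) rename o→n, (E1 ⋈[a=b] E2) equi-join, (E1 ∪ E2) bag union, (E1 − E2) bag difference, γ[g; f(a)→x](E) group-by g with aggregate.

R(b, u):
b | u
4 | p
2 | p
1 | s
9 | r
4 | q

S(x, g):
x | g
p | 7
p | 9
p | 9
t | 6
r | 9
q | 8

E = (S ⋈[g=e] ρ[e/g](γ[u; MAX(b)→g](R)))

Stepwise |·|:
  S → 6
  R → 5
  γ[u; MAX(b)→g](R) → 4
  ρ[e/g](γ[u; MAX(b)→g](R)) → 4
  (S ⋈[g=e] ρ[e/g](γ[u; MAX(b)→g](R))) → 3

|E| = 3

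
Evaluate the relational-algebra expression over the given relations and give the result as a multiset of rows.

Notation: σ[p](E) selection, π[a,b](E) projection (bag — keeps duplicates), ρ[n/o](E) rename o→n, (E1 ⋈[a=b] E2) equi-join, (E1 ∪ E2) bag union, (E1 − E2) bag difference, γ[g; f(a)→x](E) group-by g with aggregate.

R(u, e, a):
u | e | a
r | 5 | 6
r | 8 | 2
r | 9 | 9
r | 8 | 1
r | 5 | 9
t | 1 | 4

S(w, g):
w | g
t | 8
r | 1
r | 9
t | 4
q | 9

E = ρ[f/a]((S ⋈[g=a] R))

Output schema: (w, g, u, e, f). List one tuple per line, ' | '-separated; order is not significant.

Subexpression sizes:
  S → 5
  R → 6
  (S ⋈[g=a] R) → 6
  ρ[f/a]((S ⋈[g=a] R)) → 6

== RESULT ==
w | g | u | e | f
q | 9 | r | 5 | 9
q | 9 | r | 9 | 9
r | 1 | r | 8 | 1
r | 9 | r | 5 | 9
r | 9 | r | 9 | 9
t | 4 | t | 1 | 4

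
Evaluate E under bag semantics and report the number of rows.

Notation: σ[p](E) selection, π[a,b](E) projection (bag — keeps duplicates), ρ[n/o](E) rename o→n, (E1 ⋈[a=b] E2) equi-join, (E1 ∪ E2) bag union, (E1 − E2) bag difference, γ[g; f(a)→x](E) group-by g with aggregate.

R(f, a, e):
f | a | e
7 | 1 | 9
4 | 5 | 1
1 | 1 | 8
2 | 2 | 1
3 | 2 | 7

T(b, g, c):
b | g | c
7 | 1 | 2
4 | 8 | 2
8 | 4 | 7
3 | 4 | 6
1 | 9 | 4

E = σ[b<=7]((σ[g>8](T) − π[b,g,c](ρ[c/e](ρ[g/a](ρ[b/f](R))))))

Subexpression sizes:
  T → 5
  σ[g>8](T) → 1
  R → 5
  ρ[b/f](R) → 5
  ρ[g/a](ρ[b/f](R)) → 5
  ρ[c/e](ρ[g/a](ρ[b/f](R))) → 5
  π[b,g,c](ρ[c/e](ρ[g/a](ρ[b/f](R)))) → 5
  (σ[g>8](T) − π[b,g,c](ρ[c/e](ρ[g/a](ρ[b/f](R))))) → 1
  σ[b<=7]((σ[g>8](T) − π[b,g,c](ρ[c/e](ρ[g/a](ρ[b/f](R)))))) → 1

|E| = 1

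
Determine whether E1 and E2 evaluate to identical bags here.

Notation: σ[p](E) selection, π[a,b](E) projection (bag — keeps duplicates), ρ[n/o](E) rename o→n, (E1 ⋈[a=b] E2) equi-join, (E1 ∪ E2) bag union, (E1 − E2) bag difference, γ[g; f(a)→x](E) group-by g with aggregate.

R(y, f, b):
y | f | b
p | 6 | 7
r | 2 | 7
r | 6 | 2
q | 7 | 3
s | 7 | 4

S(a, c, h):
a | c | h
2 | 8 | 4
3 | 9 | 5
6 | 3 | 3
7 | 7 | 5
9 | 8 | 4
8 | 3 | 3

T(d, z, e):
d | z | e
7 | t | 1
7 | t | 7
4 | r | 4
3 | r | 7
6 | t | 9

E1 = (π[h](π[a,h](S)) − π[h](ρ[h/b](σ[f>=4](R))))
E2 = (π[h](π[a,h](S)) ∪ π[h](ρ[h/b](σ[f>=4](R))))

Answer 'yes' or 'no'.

E1 subexpression sizes:
  S → 6
  π[a,h](S) → 6
  π[h](π[a,h](S)) → 6
  R → 5
  σ[f>=4](R) → 4
  ρ[h/b](σ[f>=4](R)) → 4
  π[h](ρ[h/b](σ[f>=4](R))) → 4
  (π[h](π[a,h](S)) − π[h](ρ[h/b](σ[f>=4](R)))) → 4
E2 subexpression sizes:
  S → 6
  π[a,h](S) → 6
  π[h](π[a,h](S)) → 6
  R → 5
  σ[f>=4](R) → 4
  ρ[h/b](σ[f>=4](R)) → 4
  π[h](ρ[h/b](σ[f>=4](R))) → 4
  (π[h](π[a,h](S)) ∪ π[h](ρ[h/b](σ[f>=4](R)))) → 10

E1 result:
h
3
4
5
5
E2 result:
h
2
3
3
3
4
4
4
5
5
7
Witness: (2,) appears 0× in E1 but 1× in E2.

no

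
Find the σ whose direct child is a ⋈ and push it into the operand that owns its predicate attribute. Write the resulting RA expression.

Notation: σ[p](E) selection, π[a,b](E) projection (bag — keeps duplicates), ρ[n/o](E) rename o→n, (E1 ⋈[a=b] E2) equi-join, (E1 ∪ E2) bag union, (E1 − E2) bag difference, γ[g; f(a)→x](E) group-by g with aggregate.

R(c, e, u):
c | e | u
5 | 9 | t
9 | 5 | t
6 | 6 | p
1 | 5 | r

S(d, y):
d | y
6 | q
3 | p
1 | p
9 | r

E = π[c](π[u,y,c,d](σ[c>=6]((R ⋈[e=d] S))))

σ filters on c, owned by the left side.
E' = π[c](π[u,y,c,d]((σ[c>=6](R) ⋈[e=d] S)))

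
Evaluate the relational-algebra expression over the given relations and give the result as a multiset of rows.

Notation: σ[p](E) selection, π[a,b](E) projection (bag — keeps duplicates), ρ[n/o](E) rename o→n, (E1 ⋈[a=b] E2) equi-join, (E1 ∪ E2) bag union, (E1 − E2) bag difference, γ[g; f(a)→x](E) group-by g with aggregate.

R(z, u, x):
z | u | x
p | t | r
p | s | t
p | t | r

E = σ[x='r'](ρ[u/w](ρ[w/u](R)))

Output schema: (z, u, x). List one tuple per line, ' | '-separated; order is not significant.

Row counts bottom-up:
  R → 3
  ρ[w/u](R) → 3
  ρ[u/w](ρ[w/u](R)) → 3
  σ[x='r'](ρ[u/w](ρ[w/u](R))) → 2

== RESULT ==
z | u | x
p | t | r
p | t | r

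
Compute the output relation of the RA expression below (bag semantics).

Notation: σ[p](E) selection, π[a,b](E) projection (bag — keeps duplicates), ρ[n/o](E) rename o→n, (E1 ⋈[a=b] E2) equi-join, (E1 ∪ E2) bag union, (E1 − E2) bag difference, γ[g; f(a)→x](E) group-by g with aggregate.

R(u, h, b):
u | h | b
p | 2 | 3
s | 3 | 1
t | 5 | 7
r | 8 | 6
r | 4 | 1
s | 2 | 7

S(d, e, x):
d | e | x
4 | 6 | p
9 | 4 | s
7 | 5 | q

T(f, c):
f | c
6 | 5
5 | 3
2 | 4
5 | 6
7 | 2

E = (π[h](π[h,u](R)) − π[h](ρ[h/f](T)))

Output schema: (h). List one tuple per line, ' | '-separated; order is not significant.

Stepwise |·|:
  R → 6
  π[h,u](R) → 6
  π[h](π[h,u](R)) → 6
  T → 5
  ρ[h/f](T) → 5
  π[h](ρ[h/f](T)) → 5
  (π[h](π[h,u](R)) − π[h](ρ[h/f](T))) → 4

== RESULT ==
h
2
3
4
8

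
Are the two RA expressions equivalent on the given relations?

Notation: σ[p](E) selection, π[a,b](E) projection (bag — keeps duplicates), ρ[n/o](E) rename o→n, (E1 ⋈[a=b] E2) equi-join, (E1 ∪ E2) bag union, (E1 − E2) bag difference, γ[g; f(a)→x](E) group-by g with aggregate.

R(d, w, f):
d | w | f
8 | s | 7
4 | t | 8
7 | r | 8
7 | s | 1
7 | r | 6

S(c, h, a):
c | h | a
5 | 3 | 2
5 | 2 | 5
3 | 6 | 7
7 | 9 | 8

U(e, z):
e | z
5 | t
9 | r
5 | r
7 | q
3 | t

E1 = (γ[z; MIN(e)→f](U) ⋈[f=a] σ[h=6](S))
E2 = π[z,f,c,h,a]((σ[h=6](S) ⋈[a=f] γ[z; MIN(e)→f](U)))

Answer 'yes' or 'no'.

E1 stepwise |·|:
  U → 5
  γ[z; MIN(e)→f](U) → 3
  S → 4
  σ[h=6](S) → 1
  (γ[z; MIN(e)→f](U) ⋈[f=a] σ[h=6](S)) → 1
E2 stepwise |·|:
  S → 4
  σ[h=6](S) → 1
  U → 5
  γ[z; MIN(e)→f](U) → 3
  (σ[h=6](S) ⋈[a=f] γ[z; MIN(e)→f](U)) → 1
  π[z,f,c,h,a]((σ[h=6](S) ⋈[a=f] γ[z; MIN(e)→f](U))) → 1

E1 and E2 produce the same multiset:
z | f | c | h | a
q | 7 | 3 | 6 | 7

yes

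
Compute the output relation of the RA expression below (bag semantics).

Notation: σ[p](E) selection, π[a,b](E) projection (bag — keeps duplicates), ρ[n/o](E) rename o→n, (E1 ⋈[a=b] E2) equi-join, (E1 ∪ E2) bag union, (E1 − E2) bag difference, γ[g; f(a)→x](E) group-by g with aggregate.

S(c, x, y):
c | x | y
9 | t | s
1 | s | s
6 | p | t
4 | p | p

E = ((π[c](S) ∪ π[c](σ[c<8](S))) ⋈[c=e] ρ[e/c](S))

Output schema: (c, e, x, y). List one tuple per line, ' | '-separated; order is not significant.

Subexpression sizes:
  S → 4
  π[c](S) → 4
  S → 4
  σ[c<8](S) → 3
  π[c](σ[c<8](S)) → 3
  (π[c](S) ∪ π[c](σ[c<8](S))) → 7
  S → 4
  ρ[e/c](S) → 4
  ((π[c](S) ∪ π[c](σ[c<8](S))) ⋈[c=e] ρ[e/c](S)) → 7

== RESULT ==
c | e | x | y
1 | 1 | s | s
1 | 1 | s | s
4 | 4 | p | p
4 | 4 | p | p
6 | 6 | p | t
6 | 6 | p | t
9 | 9 | t | s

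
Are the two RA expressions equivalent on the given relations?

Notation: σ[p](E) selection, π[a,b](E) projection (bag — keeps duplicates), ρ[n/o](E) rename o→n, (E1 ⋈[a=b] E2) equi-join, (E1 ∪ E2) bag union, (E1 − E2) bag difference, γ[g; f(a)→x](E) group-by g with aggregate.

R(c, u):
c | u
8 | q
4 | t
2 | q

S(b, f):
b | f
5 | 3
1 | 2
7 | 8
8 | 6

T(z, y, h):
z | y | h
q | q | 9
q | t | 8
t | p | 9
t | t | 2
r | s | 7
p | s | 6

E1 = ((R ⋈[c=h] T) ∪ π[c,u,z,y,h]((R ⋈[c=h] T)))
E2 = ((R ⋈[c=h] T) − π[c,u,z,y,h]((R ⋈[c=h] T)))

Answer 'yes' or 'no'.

E1 subexpression sizes:
  R → 3
  T → 6
  (R ⋈[c=h] T) → 2
  R → 3
  T → 6
  (R ⋈[c=h] T) → 2
  π[c,u,z,y,h]((R ⋈[c=h] T)) → 2
  ((R ⋈[c=h] T) ∪ π[c,u,z,y,h]((R ⋈[c=h] T))) → 4
E2 subexpression sizes:
  R → 3
  T → 6
  (R ⋈[c=h] T) → 2
  R → 3
  T → 6
  (R ⋈[c=h] T) → 2
  π[c,u,z,y,h]((R ⋈[c=h] T)) → 2
  ((R ⋈[c=h] T) − π[c,u,z,y,h]((R ⋈[c=h] T))) → 0

E1 result:
c | u | z | y | h
2 | q | t | t | 2
2 | q | t | t | 2
8 | q | q | t | 8
8 | q | q | t | 8
E2 result:
c | u | z | y | h
(0 rows)
Witness: (2, 'q', 't', 't', 2) appears 2× in E1 but 0× in E2.

no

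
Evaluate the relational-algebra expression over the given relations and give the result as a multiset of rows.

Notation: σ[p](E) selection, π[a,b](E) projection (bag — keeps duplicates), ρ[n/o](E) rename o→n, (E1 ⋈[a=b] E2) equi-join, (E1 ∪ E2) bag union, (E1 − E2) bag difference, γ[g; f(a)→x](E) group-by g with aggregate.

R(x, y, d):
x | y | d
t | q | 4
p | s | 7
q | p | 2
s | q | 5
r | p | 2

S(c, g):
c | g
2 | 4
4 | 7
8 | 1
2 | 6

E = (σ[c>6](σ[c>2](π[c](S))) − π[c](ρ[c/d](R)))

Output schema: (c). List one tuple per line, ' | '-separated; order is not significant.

Per-node cardinality:
  S → 4
  π[c](S) → 4
  σ[c>2](π[c](S)) → 2
  σ[c>6](σ[c>2](π[c](S))) → 1
  R → 5
  ρ[c/d](R) → 5
  π[c](ρ[c/d](R)) → 5
  (σ[c>6](σ[c>2](π[c](S))) − π[c](ρ[c/d](R))) → 1

== RESULT ==
c
8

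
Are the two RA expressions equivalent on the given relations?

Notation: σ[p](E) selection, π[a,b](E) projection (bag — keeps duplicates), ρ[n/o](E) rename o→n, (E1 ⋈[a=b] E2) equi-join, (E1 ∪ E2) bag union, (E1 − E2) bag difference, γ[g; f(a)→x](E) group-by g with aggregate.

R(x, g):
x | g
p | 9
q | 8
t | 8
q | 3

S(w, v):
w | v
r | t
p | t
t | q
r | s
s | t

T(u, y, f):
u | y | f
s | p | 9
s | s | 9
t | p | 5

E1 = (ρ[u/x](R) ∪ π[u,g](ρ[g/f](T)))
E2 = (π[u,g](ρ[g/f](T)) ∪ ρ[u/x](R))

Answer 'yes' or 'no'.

E1 subexpression sizes:
  R → 4
  ρ[u/x](R) → 4
  T → 3
  ρ[g/f](T) → 3
  π[u,g](ρ[g/f](T)) → 3
  (ρ[u/x](R) ∪ π[u,g](ρ[g/f](T))) → 7
E2 subexpression sizes:
  T → 3
  ρ[g/f](T) → 3
  π[u,g](ρ[g/f](T)) → 3
  R → 4
  ρ[u/x](R) → 4
  (π[u,g](ρ[g/f](T)) ∪ ρ[u/x](R)) → 7

E1 and E2 produce the same multiset:
u | g
p | 9
q | 3
q | 8
s | 9
s | 9
t | 5
t | 8

yes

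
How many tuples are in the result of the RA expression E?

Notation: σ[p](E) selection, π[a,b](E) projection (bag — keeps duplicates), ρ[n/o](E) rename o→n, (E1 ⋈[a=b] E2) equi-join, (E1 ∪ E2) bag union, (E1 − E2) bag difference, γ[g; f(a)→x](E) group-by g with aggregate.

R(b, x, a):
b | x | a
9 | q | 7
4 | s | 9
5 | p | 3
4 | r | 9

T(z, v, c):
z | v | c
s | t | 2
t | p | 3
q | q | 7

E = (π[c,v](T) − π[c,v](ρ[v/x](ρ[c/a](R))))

Subexpression sizes:
  T → 3
  π[c,v](T) → 3
  R → 4
  ρ[c/a](R) → 4
  ρ[v/x](ρ[c/a](R)) → 4
  π[c,v](ρ[v/x](ρ[c/a](R))) → 4
  (π[c,v](T) − π[c,v](ρ[v/x](ρ[c/a](R)))) → 1

|E| = 1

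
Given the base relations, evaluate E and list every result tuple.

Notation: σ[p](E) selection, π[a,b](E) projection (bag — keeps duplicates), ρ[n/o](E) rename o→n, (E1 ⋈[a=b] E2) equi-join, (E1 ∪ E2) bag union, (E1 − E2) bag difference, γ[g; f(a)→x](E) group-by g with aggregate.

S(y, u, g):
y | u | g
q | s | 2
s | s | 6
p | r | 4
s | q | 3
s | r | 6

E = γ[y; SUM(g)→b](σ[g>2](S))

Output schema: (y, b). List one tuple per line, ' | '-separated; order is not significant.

Per-node cardinality:
  S → 5
  σ[g>2](S) → 4
  γ[y; SUM(g)→b](σ[g>2](S)) → 2

== RESULT ==
y | b
p | 4
s | 15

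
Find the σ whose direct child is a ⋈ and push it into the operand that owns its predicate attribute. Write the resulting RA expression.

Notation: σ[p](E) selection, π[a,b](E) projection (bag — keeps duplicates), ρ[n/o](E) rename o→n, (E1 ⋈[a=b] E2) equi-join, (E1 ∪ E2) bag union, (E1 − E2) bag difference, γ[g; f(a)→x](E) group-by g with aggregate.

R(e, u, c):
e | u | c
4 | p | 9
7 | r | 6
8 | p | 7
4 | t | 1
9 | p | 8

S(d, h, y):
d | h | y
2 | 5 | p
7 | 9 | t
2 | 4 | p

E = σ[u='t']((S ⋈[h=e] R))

σ filters on u, owned by the right side.
E' = (S ⋈[h=e] σ[u='t'](R))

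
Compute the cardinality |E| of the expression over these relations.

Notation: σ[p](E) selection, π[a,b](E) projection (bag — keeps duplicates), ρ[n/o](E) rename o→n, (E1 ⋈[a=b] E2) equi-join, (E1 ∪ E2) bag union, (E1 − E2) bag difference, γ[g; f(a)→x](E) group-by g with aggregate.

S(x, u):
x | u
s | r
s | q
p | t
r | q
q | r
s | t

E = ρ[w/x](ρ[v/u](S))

Subexpression sizes:
  S → 6
  ρ[v/u](S) → 6
  ρ[w/x](ρ[v/u](S)) → 6

|E| = 6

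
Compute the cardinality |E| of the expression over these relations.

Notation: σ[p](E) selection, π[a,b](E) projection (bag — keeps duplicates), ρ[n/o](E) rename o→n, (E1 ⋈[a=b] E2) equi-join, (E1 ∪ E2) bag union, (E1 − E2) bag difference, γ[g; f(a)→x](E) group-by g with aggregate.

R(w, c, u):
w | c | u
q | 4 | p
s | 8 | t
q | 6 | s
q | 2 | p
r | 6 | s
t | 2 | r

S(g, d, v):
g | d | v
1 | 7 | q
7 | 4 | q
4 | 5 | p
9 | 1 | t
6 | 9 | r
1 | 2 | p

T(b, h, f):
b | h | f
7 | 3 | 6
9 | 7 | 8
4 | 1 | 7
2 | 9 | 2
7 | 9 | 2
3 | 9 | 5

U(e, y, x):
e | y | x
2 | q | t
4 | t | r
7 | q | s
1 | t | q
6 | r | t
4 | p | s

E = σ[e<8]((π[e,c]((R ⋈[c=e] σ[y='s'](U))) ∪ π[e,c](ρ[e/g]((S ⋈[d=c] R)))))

Per-node cardinality:
  R → 6
  U → 6
  σ[y='s'](U) → 0
  (R ⋈[c=e] σ[y='s'](U)) → 0
  π[e,c]((R ⋈[c=e] σ[y='s'](U))) → 0
  S → 6
  R → 6
  (S ⋈[d=c] R) → 3
  ρ[e/g]((S ⋈[d=c] R)) → 3
  π[e,c](ρ[e/g]((S ⋈[d=c] R))) → 3
  (π[e,c]((R ⋈[c=e] σ[y='s'](U))) ∪ π[e,c](ρ[e/g]((S ⋈[d=c] R)))) → 3
  σ[e<8]((π[e,c]((R ⋈[c=e] σ[y='s'](U))) ∪ π[e,c](ρ[e/g]((S ⋈[d=c] R))))) → 3

|E| = 3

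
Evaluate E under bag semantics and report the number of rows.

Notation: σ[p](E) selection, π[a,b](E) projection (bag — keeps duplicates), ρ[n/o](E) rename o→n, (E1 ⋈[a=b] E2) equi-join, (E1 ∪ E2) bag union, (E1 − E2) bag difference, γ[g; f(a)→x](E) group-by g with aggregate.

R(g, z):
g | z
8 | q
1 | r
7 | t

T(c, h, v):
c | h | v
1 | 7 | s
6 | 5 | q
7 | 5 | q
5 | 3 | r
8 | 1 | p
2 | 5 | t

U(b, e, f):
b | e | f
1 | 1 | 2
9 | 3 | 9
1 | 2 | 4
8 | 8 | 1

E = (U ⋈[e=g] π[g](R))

Row counts bottom-up:
  U → 4
  R → 3
  π[g](R) → 3
  (U ⋈[e=g] π[g](R)) → 2

|E| = 2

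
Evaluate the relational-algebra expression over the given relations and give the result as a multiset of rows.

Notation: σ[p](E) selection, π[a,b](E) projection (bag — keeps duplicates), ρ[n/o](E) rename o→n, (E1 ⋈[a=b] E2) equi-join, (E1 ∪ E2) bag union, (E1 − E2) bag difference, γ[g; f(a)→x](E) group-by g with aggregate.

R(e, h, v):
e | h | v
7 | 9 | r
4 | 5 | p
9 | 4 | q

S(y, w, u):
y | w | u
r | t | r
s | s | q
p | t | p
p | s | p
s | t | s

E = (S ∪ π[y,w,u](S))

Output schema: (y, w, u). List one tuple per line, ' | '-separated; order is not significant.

Row counts bottom-up:
  S → 5
  S → 5
  π[y,w,u](S) → 5
  (S ∪ π[y,w,u](S)) → 10

== RESULT ==
y | w | u
p | s | p
p | s | p
p | t | p
p | t | p
r | t | r
r | t | r
s | s | q
s | s | q
s | t | s
s | t | s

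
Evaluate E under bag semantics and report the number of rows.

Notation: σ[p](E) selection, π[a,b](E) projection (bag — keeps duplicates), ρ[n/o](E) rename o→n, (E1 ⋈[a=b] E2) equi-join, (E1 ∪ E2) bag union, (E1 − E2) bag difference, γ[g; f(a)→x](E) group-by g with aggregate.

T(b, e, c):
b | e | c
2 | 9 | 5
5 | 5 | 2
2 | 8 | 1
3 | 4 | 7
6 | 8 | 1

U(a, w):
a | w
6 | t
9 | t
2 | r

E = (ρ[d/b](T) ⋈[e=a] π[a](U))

Stepwise |·|:
  T → 5
  ρ[d/b](T) → 5
  U → 3
  π[a](U) → 3
  (ρ[d/b](T) ⋈[e=a] π[a](U)) → 1

|E| = 1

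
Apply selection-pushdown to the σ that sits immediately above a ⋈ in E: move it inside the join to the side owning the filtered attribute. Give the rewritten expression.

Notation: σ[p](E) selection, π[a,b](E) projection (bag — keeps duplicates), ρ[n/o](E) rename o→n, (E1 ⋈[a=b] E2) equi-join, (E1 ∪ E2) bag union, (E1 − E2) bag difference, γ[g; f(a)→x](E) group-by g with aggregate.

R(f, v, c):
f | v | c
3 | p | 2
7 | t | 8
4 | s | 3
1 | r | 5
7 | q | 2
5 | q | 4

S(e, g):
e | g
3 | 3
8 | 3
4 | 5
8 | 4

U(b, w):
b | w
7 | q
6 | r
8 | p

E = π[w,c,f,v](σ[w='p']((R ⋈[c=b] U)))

σ filters on w, owned by the right side.
E' = π[w,c,f,v]((R ⋈[c=b] σ[w='p'](U)))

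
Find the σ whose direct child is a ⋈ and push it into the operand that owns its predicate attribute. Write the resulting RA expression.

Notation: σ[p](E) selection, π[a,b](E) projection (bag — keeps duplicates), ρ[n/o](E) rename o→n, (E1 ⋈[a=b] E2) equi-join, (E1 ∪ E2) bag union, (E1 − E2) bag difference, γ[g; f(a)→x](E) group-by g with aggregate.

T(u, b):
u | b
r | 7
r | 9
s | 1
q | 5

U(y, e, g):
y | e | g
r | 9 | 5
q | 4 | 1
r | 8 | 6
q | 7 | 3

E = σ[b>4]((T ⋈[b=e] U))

σ filters on b, owned by the left side.
E' = (σ[b>4](T) ⋈[b=e] U)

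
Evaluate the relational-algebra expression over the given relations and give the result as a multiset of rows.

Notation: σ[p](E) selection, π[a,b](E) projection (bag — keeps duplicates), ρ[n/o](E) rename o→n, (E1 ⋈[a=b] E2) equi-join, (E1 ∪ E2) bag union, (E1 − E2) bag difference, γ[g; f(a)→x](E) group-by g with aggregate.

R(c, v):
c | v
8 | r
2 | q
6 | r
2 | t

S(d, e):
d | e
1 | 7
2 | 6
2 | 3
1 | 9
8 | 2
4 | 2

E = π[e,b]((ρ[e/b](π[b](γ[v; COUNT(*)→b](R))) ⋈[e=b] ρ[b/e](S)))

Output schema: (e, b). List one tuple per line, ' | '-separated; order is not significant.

Subexpression sizes:
  R → 4
  γ[v; COUNT(*)→b](R) → 3
  π[b](γ[v; COUNT(*)→b](R)) → 3
  ρ[e/b](π[b](γ[v; COUNT(*)→b](R))) → 3
  S → 6
  ρ[b/e](S) → 6
  (ρ[e/b](π[b](γ[v; COUNT(*)→b](R))) ⋈[e=b] ρ[b/e](S)) → 2
  π[e,b]((ρ[e/b](π[b](γ[v; COUNT(*)→b](R))) ⋈[e=b] ρ[b/e](S))) → 2

== RESULT ==
e | b
2 | 2
2 | 2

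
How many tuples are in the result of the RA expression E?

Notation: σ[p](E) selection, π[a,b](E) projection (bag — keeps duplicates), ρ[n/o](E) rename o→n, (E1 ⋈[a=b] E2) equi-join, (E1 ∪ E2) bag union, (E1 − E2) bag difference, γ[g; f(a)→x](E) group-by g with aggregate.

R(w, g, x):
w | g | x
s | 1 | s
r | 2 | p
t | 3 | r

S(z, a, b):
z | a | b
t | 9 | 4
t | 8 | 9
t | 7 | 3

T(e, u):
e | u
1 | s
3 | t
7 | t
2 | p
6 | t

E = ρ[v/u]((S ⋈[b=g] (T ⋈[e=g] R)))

Row counts bottom-up:
  S → 3
  T → 5
  R → 3
  (T ⋈[e=g] R) → 3
  (S ⋈[b=g] (T ⋈[e=g] R)) → 1
  ρ[v/u]((S ⋈[b=g] (T ⋈[e=g] R))) → 1

|E| = 1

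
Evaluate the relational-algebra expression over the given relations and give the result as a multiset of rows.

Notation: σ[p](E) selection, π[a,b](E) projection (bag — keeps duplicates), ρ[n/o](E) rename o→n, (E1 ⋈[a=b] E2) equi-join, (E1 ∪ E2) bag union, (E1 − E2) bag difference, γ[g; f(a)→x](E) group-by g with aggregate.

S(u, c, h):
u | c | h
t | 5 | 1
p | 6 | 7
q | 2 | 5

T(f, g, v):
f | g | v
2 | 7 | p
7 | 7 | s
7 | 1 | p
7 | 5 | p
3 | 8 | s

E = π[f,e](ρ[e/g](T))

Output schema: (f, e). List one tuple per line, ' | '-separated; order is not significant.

Subexpression sizes:
  T → 5
  ρ[e/g](T) → 5
  π[f,e](ρ[e/g](T)) → 5

== RESULT ==
f | e
2 | 7
3 | 8
7 | 1
7 | 5
7 | 7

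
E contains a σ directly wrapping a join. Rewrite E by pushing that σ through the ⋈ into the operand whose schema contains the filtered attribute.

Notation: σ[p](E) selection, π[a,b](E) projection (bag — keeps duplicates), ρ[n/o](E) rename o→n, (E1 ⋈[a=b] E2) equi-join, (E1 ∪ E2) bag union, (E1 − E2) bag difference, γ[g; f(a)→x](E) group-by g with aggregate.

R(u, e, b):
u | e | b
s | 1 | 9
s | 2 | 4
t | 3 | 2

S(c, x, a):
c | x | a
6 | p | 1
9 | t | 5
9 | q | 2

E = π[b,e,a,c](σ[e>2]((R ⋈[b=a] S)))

σ filters on e, owned by the left side.
E' = π[b,e,a,c]((σ[e>2](R) ⋈[b=a] S))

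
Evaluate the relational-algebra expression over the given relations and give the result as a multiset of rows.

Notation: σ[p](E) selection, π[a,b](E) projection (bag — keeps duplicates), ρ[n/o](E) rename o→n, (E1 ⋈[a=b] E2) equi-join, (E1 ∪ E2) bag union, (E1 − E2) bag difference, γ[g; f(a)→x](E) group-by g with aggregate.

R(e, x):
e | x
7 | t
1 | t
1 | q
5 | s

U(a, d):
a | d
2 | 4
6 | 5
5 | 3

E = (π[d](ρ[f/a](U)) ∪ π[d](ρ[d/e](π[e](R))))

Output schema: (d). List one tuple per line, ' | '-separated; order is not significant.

Per-node cardinality:
  U → 3
  ρ[f/a](U) → 3
  π[d](ρ[f/a](U)) → 3
  R → 4
  π[e](R) → 4
  ρ[d/e](π[e](R)) → 4
  π[d](ρ[d/e](π[e](R))) → 4
  (π[d](ρ[f/a](U)) ∪ π[d](ρ[d/e](π[e](R)))) → 7

== RESULT ==
d
1
1
3
4
5
5
7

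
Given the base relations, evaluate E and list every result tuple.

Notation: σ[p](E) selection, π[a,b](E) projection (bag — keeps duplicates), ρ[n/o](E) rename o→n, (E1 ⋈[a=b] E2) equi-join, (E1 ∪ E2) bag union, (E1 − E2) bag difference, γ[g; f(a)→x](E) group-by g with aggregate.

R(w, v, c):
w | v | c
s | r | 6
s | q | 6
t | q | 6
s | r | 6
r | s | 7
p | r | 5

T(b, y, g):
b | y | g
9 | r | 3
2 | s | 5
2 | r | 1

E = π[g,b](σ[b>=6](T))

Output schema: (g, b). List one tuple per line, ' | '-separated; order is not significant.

Per-node cardinality:
  T → 3
  σ[b>=6](T) → 1
  π[g,b](σ[b>=6](T)) → 1

== RESULT ==
g | b
3 | 9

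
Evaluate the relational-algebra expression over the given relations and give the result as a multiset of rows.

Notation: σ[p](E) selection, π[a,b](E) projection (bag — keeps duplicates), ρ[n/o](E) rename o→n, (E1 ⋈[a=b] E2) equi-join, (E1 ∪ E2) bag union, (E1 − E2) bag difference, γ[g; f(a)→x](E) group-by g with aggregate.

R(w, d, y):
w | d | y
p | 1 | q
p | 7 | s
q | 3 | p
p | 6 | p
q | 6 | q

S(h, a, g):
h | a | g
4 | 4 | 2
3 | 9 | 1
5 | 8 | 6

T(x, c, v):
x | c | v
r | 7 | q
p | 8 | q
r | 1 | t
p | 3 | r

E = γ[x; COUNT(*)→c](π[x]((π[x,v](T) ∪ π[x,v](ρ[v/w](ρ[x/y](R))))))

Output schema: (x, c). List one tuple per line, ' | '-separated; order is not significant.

Subexpression sizes:
  T → 4
  π[x,v](T) → 4
  R → 5
  ρ[x/y](R) → 5
  ρ[v/w](ρ[x/y](R)) → 5
  π[x,v](ρ[v/w](ρ[x/y](R))) → 5
  (π[x,v](T) ∪ π[x,v](ρ[v/w](ρ[x/y](R)))) → 9
  π[x]((π[x,v](T) ∪ π[x,v](ρ[v/w](ρ[x/y](R))))) → 9
  γ[x; COUNT(*)→c](π[x]((π[x,v](T) ∪ π[x,v](ρ[v/w](ρ[x/y](R)))))) → 4

== RESULT ==
x | c
p | 4
q | 2
r | 2
s | 1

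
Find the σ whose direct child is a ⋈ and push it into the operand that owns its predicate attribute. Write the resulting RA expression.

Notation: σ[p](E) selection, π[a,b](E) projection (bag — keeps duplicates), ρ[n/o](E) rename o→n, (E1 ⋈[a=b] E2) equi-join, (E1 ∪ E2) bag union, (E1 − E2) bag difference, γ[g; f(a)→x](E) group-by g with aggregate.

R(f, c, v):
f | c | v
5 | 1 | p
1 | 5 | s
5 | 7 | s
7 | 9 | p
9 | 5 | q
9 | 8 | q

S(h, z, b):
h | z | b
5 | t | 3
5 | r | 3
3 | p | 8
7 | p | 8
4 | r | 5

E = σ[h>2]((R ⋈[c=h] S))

σ filters on h, owned by the right side.
E' = (R ⋈[c=h] σ[h>2](S))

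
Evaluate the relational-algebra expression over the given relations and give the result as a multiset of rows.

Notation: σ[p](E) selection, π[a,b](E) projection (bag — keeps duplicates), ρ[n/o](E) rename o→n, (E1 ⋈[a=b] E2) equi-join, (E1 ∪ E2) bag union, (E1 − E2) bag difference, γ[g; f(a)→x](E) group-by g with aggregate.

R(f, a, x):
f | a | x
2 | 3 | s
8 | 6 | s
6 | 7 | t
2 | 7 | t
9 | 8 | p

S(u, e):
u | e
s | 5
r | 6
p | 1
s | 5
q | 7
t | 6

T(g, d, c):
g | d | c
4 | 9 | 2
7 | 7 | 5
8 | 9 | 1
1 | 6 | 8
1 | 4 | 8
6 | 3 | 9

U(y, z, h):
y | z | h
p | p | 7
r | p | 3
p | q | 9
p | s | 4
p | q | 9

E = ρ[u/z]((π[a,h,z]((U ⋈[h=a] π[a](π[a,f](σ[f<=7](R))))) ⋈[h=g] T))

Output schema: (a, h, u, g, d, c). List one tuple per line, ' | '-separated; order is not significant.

Stepwise |·|:
  U → 5
  R → 5
  σ[f<=7](R) → 3
  π[a,f](σ[f<=7](R)) → 3
  π[a](π[a,f](σ[f<=7](R))) → 3
  (U ⋈[h=a] π[a](π[a,f](σ[f<=7](R)))) → 3
  π[a,h,z]((U ⋈[h=a] π[a](π[a,f](σ[f<=7](R))))) → 3
  T → 6
  (π[a,h,z]((U ⋈[h=a] π[a](π[a,f](σ[f<=7](R))))) ⋈[h=g] T) → 2
  ρ[u/z]((π[a,h,z]((U ⋈[h=a] π[a](π[a,f](σ[f<=7](R))))) ⋈[h=g] T)) → 2

== RESULT ==
a | h | u | g | d | c
7 | 7 | p | 7 | 7 | 5
7 | 7 | p | 7 | 7 | 5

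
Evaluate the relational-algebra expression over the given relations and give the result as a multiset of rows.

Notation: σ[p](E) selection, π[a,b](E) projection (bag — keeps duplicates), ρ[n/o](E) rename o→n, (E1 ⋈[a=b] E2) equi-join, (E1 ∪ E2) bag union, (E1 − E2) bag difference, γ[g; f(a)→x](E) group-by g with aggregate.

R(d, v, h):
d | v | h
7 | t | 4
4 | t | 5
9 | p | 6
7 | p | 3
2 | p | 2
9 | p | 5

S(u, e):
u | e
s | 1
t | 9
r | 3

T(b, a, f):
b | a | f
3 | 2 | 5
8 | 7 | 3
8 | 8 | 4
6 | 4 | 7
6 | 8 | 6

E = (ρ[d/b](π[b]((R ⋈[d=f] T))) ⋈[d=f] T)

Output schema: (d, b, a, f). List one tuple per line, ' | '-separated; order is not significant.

Subexpression sizes:
  R → 6
  T → 5
  (R ⋈[d=f] T) → 3
  π[b]((R ⋈[d=f] T)) → 3
  ρ[d/b](π[b]((R ⋈[d=f] T))) → 3
  T → 5
  (ρ[d/b](π[b]((R ⋈[d=f] T))) ⋈[d=f] T) → 2

== RESULT ==
d | b | a | f
6 | 6 | 8 | 6
6 | 6 | 8 | 6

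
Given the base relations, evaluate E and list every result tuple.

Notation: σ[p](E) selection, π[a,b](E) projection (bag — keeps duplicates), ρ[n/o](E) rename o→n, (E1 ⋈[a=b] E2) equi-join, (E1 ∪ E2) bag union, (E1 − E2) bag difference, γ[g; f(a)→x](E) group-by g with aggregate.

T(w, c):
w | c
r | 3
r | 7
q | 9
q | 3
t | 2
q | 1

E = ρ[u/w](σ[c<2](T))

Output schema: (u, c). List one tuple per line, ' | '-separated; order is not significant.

Per-node cardinality:
  T → 6
  σ[c<2](T) → 1
  ρ[u/w](σ[c<2](T)) → 1

== RESULT ==
u | c
q | 1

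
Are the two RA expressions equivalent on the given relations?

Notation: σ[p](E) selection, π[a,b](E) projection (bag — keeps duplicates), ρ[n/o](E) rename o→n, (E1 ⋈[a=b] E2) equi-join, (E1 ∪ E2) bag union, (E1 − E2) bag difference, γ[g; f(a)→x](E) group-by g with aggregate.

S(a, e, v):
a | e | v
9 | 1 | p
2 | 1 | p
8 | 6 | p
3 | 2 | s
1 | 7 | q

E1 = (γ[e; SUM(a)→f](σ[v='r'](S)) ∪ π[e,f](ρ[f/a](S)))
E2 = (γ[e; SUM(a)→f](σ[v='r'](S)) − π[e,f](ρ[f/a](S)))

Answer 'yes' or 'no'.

E1 row counts bottom-up:
  S → 5
  σ[v='r'](S) → 0
  γ[e; SUM(a)→f](σ[v='r'](S)) → 0
  S → 5
  ρ[f/a](S) → 5
  π[e,f](ρ[f/a](S)) → 5
  (γ[e; SUM(a)→f](σ[v='r'](S)) ∪ π[e,f](ρ[f/a](S))) → 5
E2 row counts bottom-up:
  S → 5
  σ[v='r'](S) → 0
  γ[e; SUM(a)→f](σ[v='r'](S)) → 0
  S → 5
  ρ[f/a](S) → 5
  π[e,f](ρ[f/a](S)) → 5
  (γ[e; SUM(a)→f](σ[v='r'](S)) − π[e,f](ρ[f/a](S))) → 0

E1 result:
e | f
1 | 2
1 | 9
2 | 3
6 | 8
7 | 1
E2 result:
e | f
(0 rows)
Witness: (2, 3) appears 1× in E1 but 0× in E2.

no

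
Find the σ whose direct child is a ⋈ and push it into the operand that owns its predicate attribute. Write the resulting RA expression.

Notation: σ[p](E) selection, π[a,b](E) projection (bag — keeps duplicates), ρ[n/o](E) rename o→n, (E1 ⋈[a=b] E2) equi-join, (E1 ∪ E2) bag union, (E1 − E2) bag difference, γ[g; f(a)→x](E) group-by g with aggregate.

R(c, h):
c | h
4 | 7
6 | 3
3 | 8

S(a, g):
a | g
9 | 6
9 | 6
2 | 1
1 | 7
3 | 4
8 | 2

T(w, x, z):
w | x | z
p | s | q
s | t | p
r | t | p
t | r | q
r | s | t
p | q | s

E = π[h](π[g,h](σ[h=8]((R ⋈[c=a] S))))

σ filters on h, owned by the left side.
E' = π[h](π[g,h]((σ[h=8](R) ⋈[c=a] S)))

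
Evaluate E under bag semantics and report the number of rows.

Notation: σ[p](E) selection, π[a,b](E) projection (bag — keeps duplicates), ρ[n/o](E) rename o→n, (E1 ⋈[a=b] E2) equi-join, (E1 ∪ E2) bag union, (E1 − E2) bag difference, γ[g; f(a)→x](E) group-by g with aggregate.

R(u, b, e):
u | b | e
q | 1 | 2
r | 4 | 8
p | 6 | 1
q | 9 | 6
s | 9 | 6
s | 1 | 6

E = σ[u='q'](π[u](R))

Per-node cardinality:
  R → 6
  π[u](R) → 6
  σ[u='q'](π[u](R)) → 2

|E| = 2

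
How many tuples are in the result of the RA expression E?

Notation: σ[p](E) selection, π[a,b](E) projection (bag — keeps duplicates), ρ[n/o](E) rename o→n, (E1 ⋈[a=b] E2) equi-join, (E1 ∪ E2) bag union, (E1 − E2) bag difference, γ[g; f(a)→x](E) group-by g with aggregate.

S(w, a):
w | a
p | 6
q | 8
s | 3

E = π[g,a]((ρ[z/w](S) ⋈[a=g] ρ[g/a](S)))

Subexpression sizes:
  S → 3
  ρ[z/w](S) → 3
  S → 3
  ρ[g/a](S) → 3
  (ρ[z/w](S) ⋈[a=g] ρ[g/a](S)) → 3
  π[g,a]((ρ[z/w](S) ⋈[a=g] ρ[g/a](S))) → 3

|E| = 3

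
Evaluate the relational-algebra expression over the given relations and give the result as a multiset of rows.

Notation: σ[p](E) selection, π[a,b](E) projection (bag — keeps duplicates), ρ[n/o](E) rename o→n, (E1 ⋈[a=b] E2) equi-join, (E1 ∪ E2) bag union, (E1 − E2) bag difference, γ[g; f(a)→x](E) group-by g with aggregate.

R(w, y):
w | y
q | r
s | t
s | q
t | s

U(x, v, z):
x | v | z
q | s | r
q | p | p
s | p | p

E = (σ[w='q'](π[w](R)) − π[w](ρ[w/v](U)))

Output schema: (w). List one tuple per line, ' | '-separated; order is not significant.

Row counts bottom-up:
  R → 4
  π[w](R) → 4
  σ[w='q'](π[w](R)) → 1
  U → 3
  ρ[w/v](U) → 3
  π[w](ρ[w/v](U)) → 3
  (σ[w='q'](π[w](R)) − π[w](ρ[w/v](U))) → 1

== RESULT ==
w
q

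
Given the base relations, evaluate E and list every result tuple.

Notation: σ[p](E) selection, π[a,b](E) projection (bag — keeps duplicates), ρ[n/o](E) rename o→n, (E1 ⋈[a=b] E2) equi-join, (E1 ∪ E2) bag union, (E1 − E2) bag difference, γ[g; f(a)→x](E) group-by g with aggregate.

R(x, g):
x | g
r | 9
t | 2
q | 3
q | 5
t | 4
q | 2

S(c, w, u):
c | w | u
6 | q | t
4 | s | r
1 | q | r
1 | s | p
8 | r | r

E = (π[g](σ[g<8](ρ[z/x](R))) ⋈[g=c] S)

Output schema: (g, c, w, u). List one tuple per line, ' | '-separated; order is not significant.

Subexpression sizes:
  R → 6
  ρ[z/x](R) → 6
  σ[g<8](ρ[z/x](R)) → 5
  π[g](σ[g<8](ρ[z/x](R))) → 5
  S → 5
  (π[g](σ[g<8](ρ[z/x](R))) ⋈[g=c] S) → 1

== RESULT ==
g | c | w | u
4 | 4 | s | r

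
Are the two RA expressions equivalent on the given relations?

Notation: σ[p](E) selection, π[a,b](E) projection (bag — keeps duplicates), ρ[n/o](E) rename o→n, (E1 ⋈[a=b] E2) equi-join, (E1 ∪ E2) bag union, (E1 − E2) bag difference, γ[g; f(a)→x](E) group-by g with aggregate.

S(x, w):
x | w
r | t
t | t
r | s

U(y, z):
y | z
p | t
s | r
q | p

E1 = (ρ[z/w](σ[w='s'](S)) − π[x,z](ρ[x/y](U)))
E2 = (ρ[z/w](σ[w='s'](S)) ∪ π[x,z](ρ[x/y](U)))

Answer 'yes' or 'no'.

E1 stepwise |·|:
  S → 3
  σ[w='s'](S) → 1
  ρ[z/w](σ[w='s'](S)) → 1
  U → 3
  ρ[x/y](U) → 3
  π[x,z](ρ[x/y](U)) → 3
  (ρ[z/w](σ[w='s'](S)) − π[x,z](ρ[x/y](U))) → 1
E2 stepwise |·|:
  S → 3
  σ[w='s'](S) → 1
  ρ[z/w](σ[w='s'](S)) → 1
  U → 3
  ρ[x/y](U) → 3
  π[x,z](ρ[x/y](U)) → 3
  (ρ[z/w](σ[w='s'](S)) ∪ π[x,z](ρ[x/y](U))) → 4

E1 result:
x | z
r | s
E2 result:
x | z
p | t
q | p
r | s
s | r
Witness: ('s', 'r') appears 0× in E1 but 1× in E2.

no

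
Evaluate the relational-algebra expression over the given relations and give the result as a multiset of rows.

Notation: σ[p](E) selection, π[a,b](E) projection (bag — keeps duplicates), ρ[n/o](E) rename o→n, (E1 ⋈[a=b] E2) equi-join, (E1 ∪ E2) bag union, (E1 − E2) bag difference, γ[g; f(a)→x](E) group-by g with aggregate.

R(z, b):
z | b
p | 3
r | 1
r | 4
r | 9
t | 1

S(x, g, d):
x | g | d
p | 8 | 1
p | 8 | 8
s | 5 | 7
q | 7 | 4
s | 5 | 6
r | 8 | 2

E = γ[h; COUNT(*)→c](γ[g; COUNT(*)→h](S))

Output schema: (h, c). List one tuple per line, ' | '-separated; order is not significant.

Row counts bottom-up:
  S → 6
  γ[g; COUNT(*)→h](S) → 3
  γ[h; COUNT(*)→c](γ[g; COUNT(*)→h](S)) → 3

== RESULT ==
h | c
1 | 1
2 | 1
3 | 1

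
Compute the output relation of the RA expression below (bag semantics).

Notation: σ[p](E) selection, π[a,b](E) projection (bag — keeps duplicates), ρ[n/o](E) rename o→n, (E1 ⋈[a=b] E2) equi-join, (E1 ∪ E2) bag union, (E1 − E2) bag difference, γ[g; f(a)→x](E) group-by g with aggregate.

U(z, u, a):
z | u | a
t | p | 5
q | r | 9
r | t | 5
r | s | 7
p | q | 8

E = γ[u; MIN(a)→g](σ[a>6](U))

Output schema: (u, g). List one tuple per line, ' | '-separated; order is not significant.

Per-node cardinality:
  U → 5
  σ[a>6](U) → 3
  γ[u; MIN(a)→g](σ[a>6](U)) → 3

== RESULT ==
u | g
q | 8
r | 9
s | 7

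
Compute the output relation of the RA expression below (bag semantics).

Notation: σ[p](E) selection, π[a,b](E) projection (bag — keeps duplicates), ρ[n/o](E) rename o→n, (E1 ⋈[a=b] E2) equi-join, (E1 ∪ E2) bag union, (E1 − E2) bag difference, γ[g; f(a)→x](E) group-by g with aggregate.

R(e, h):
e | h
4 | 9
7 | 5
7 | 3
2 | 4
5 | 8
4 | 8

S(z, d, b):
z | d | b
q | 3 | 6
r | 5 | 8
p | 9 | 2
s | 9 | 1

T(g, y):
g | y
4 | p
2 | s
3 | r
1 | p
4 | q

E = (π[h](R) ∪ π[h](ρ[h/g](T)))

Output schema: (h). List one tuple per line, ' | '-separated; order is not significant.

Row counts bottom-up:
  R → 6
  π[h](R) → 6
  T → 5
  ρ[h/g](T) → 5
  π[h](ρ[h/g](T)) → 5
  (π[h](R) ∪ π[h](ρ[h/g](T))) → 11

== RESULT ==
h
1
2
3
3
4
4
4
5
8
8
9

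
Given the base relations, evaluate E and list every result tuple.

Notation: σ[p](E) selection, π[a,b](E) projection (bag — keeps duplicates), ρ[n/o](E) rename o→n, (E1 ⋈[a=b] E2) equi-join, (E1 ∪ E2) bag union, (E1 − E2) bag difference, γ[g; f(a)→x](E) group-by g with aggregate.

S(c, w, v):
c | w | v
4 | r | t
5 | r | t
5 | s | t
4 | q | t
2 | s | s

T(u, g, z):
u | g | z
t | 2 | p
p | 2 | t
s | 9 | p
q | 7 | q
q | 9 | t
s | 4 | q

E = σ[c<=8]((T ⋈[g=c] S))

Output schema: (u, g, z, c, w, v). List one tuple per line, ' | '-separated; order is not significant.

Stepwise |·|:
  T → 6
  S → 5
  (T ⋈[g=c] S) → 4
  σ[c<=8]((T ⋈[g=c] S)) → 4

== RESULT ==
u | g | z | c | w | v
p | 2 | t | 2 | s | s
s | 4 | q | 4 | q | t
s | 4 | q | 4 | r | t
t | 2 | p | 2 | s | s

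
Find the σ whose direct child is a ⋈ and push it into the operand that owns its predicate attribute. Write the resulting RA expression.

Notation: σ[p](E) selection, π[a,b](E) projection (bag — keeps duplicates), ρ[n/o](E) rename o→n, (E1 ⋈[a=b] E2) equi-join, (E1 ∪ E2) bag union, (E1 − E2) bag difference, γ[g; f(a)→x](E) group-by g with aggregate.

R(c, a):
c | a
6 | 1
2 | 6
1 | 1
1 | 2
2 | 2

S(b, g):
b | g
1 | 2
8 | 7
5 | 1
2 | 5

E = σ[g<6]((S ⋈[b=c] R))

σ filters on g, owned by the left side.
E' = (σ[g<6](S) ⋈[b=c] R)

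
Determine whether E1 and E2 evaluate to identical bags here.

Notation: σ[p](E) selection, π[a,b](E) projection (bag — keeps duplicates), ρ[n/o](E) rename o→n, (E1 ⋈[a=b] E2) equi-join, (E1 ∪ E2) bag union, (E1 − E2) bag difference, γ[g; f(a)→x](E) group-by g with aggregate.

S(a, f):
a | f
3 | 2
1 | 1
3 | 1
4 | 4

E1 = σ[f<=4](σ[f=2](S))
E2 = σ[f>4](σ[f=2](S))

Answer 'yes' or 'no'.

E1 row counts bottom-up:
  S → 4
  σ[f=2](S) → 1
  σ[f<=4](σ[f=2](S)) → 1
E2 row counts bottom-up:
  S → 4
  σ[f=2](S) → 1
  σ[f>4](σ[f=2](S)) → 0

E1 result:
a | f
3 | 2
E2 result:
a | f
(0 rows)
Witness: (3, 2) appears 1× in E1 but 0× in E2.

no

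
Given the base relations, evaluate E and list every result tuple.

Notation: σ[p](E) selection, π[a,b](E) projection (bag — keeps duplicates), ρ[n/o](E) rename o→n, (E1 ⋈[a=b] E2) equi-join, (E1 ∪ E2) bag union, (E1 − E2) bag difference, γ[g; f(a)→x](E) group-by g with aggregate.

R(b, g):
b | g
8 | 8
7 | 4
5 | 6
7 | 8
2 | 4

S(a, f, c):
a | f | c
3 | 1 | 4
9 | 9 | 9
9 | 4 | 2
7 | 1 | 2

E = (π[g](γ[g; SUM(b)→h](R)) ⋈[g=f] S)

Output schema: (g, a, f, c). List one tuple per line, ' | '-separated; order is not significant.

Row counts bottom-up:
  R → 5
  γ[g; SUM(b)→h](R) → 3
  π[g](γ[g; SUM(b)→h](R)) → 3
  S → 4
  (π[g](γ[g; SUM(b)→h](R)) ⋈[g=f] S) → 1

== RESULT ==
g | a | f | c
4 | 9 | 4 | 2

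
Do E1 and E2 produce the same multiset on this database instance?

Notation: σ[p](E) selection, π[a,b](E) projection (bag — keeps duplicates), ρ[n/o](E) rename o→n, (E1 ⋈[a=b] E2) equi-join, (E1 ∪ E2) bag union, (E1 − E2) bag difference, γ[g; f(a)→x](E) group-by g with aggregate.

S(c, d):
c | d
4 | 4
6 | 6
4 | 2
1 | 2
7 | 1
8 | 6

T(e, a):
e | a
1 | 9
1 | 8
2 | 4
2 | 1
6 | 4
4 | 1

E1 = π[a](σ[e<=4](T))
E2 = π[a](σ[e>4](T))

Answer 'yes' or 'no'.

E1 per-node cardinality:
  T → 6
  σ[e<=4](T) → 5
  π[a](σ[e<=4](T)) → 5
E2 per-node cardinality:
  T → 6
  σ[e>4](T) → 1
  π[a](σ[e>4](T)) → 1

E1 result:
a
1
1
4
8
9
E2 result:
a
4
Witness: (1,) appears 2× in E1 but 0× in E2.

no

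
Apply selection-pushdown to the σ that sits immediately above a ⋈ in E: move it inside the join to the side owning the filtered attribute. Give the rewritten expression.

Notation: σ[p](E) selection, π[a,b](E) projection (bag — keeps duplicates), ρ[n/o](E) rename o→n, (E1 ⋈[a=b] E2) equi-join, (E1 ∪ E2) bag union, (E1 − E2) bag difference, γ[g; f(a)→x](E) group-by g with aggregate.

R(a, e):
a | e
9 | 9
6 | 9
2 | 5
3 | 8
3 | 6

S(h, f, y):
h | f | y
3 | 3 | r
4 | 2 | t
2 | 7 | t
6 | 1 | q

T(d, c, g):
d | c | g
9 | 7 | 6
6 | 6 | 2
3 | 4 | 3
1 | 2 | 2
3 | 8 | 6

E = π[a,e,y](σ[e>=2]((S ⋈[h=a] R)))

σ filters on e, owned by the right side.
E' = π[a,e,y]((S ⋈[h=a] σ[e>=2](R)))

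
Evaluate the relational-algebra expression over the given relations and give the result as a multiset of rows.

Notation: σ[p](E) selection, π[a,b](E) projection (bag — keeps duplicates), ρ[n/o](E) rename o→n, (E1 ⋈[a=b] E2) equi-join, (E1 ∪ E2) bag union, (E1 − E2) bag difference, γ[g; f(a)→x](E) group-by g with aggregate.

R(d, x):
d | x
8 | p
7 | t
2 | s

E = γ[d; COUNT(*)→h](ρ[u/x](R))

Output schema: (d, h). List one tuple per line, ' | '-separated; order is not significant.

Row counts bottom-up:
  R → 3
  ρ[u/x](R) → 3
  γ[d; COUNT(*)→h](ρ[u/x](R)) → 3

== RESULT ==
d | h
2 | 1
7 | 1
8 | 1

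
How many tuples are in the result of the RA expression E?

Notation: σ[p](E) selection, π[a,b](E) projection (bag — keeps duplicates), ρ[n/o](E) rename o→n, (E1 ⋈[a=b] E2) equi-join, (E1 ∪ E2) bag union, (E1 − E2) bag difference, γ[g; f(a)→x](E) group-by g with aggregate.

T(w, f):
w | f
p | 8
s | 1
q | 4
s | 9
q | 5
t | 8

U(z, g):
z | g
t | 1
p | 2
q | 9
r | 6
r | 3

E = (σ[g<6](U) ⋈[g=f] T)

Row counts bottom-up:
  U → 5
  σ[g<6](U) → 3
  T → 6
  (σ[g<6](U) ⋈[g=f] T) → 1

|E| = 1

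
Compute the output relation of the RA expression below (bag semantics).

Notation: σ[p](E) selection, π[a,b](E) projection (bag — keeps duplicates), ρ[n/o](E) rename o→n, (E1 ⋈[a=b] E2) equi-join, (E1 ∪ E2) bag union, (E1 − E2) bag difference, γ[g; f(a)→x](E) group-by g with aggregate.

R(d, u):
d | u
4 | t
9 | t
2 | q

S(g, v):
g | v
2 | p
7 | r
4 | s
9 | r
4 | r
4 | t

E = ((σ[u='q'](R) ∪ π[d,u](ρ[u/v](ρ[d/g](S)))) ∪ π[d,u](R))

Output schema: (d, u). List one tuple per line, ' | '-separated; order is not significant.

Per-node cardinality:
  R → 3
  σ[u='q'](R) → 1
  S → 6
  ρ[d/g](S) → 6
  ρ[u/v](ρ[d/g](S)) → 6
  π[d,u](ρ[u/v](ρ[d/g](S))) → 6
  (σ[u='q'](R) ∪ π[d,u](ρ[u/v](ρ[d/g](S)))) → 7
  R → 3
  π[d,u](R) → 3
  ((σ[u='q'](R) ∪ π[d,u](ρ[u/v](ρ[d/g](S)))) ∪ π[d,u](R)) → 10

== RESULT ==
d | u
2 | p
2 | q
2 | q
4 | r
4 | s
4 | t
4 | t
7 | r
9 | r
9 | t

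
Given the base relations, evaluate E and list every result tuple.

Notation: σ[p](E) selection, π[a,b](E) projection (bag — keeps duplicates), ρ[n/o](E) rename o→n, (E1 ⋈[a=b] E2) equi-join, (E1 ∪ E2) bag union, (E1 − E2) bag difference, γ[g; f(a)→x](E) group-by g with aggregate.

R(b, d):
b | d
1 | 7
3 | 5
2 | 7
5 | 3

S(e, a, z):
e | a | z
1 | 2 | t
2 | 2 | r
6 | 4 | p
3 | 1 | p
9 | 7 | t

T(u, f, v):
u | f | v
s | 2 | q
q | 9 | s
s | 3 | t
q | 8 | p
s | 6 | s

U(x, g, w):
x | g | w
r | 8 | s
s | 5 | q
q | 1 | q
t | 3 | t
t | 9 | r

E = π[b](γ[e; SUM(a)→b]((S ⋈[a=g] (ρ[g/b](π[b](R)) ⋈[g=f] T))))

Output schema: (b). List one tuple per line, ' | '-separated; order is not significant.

Subexpression sizes:
  S → 5
  R → 4
  π[b](R) → 4
  ρ[g/b](π[b](R)) → 4
  T → 5
  (ρ[g/b](π[b](R)) ⋈[g=f] T) → 2
  (S ⋈[a=g] (ρ[g/b](π[b](R)) ⋈[g=f] T)) → 2
  γ[e; SUM(a)→b]((S ⋈[a=g] (ρ[g/b](π[b](R)) ⋈[g=f] T))) → 2
  π[b](γ[e; SUM(a)→b]((S ⋈[a=g] (ρ[g/b](π[b](R)) ⋈[g=f] T)))) → 2

== RESULT ==
b
2
2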